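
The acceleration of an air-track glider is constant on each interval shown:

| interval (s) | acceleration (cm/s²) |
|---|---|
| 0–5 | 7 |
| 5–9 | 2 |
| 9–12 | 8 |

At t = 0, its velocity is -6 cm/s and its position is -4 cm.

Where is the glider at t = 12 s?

On each constant-a segment, Δv = aΔt and Δx = v₀Δt + ½aΔt²; chain segment to segment.
0–5 s: v starts -6 cm/s; Δx = -6·5 + ½·7·5² = 57.5 cm; v ends 29 cm/s.
5–9 s: v starts 29 cm/s; Δx = 29·4 + ½·2·4² = 132 cm; v ends 37 cm/s.
9–12 s: v starts 37 cm/s; Δx = 37·3 + ½·8·3² = 147 cm; v ends 61 cm/s.
x(12) = -4 + Σ Δx = 332.5 cm.

332.5 cm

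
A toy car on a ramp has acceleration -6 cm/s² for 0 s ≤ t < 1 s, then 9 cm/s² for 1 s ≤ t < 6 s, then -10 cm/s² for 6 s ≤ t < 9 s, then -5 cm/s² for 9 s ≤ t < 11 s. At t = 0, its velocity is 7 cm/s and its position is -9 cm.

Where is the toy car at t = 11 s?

On each constant-a segment, Δv = aΔt and Δx = v₀Δt + ½aΔt²; chain segment to segment.
0–1 s: v starts 7 cm/s; Δx = 7·1 + ½·-6·1² = 4 cm; v ends 1 cm/s.
1–6 s: v starts 1 cm/s; Δx = 1·5 + ½·9·5² = 117.5 cm; v ends 46 cm/s.
6–9 s: v starts 46 cm/s; Δx = 46·3 + ½·-10·3² = 93 cm; v ends 16 cm/s.
9–11 s: v starts 16 cm/s; Δx = 16·2 + ½·-5·2² = 22 cm; v ends 6 cm/s.
x(11) = -9 + Σ Δx = 227.5 cm.

227.5 cm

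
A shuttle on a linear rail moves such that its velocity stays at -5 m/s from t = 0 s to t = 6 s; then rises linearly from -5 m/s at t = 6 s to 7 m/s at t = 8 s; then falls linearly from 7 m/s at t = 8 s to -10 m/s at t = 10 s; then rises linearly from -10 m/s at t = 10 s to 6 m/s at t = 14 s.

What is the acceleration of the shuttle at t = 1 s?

0 m/s²

Acceleration is the slope of the v-t graph on 0–6 s: (-5 − -5)/(6 − 0) = 0 m/s².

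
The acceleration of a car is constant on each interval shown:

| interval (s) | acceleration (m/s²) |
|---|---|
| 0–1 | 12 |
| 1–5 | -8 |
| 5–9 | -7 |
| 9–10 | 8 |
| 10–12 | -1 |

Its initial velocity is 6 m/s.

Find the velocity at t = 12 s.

-36 m/s

Δv equals the area under the a-t graph; then v = v₀ + Δv.
0–1 s: 12 × 1 = 12 m/s
1–5 s: -8 × 4 = -32 m/s
5–9 s: -7 × 4 = -28 m/s
9–10 s: 8 × 1 = 8 m/s
10–12 s: -1 × 2 = -2 m/s
Δv = -42 m/s, so v(12) = 6 + (-42) = -36 m/s.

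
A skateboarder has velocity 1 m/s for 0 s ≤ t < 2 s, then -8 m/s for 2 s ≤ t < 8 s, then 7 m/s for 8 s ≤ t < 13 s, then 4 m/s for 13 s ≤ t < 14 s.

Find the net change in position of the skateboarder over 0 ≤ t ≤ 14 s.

Net displacement equals the area under the velocity-time graph (areas below the axis count negative).
0–2 s: 1 × 2 = 2 m
2–8 s: -8 × 6 = -48 m
8–13 s: 7 × 5 = 35 m
13–14 s: 4 × 1 = 4 m
Net displacement = -7 m

-7 m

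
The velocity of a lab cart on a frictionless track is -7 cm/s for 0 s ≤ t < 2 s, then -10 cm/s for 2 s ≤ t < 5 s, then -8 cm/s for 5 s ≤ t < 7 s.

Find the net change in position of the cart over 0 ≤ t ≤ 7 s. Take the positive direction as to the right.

-60 cm

Net displacement equals the area under the velocity-time graph (areas below the axis count negative).
0–2 s: -7 × 2 = -14 cm
2–5 s: -10 × 3 = -30 cm
5–7 s: -8 × 2 = -16 cm
Net displacement = -60 cm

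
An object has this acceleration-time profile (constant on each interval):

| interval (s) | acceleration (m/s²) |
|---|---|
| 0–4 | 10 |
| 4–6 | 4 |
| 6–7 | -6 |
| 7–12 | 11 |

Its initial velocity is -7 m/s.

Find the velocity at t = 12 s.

90 m/s

Δv equals the area under the a-t graph; then v = v₀ + Δv.
0–4 s: 10 × 4 = 40 m/s
4–6 s: 4 × 2 = 8 m/s
6–7 s: -6 × 1 = -6 m/s
7–12 s: 11 × 5 = 55 m/s
Δv = 97 m/s, so v(12) = -7 + (97) = 90 m/s.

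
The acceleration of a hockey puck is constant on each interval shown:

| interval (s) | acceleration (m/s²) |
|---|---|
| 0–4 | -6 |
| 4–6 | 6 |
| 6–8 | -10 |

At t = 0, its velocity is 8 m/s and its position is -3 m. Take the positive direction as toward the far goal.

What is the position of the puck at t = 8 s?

On each constant-a segment, Δv = aΔt and Δx = v₀Δt + ½aΔt²; chain segment to segment.
0–4 s: v starts 8 m/s; Δx = 8·4 + ½·-6·4² = -16 m; v ends -16 m/s.
4–6 s: v starts -16 m/s; Δx = -16·2 + ½·6·2² = -20 m; v ends -4 m/s.
6–8 s: v starts -4 m/s; Δx = -4·2 + ½·-10·2² = -28 m; v ends -24 m/s.
x(8) = -3 + Σ Δx = -67 m.

-67 m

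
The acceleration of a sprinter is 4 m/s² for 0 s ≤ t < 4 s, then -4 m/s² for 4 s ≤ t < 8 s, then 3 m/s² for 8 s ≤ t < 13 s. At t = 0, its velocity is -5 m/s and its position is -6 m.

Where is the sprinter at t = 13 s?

30.5 m

On each constant-a segment, Δv = aΔt and Δx = v₀Δt + ½aΔt²; chain segment to segment.
0–4 s: v starts -5 m/s; Δx = -5·4 + ½·4·4² = 12 m; v ends 11 m/s.
4–8 s: v starts 11 m/s; Δx = 11·4 + ½·-4·4² = 12 m; v ends -5 m/s.
8–13 s: v starts -5 m/s; Δx = -5·5 + ½·3·5² = 12.5 m; v ends 10 m/s.
x(13) = -6 + Σ Δx = 30.5 m.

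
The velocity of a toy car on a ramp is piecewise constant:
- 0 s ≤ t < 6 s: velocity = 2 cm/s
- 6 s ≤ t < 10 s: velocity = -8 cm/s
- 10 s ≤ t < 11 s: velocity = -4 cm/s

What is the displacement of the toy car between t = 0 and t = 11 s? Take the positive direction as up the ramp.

Net displacement equals the area under the velocity-time graph (areas below the axis count negative).
0–6 s: 2 × 6 = 12 cm
6–10 s: -8 × 4 = -32 cm
10–11 s: -4 × 1 = -4 cm
Net displacement = -24 cm

-24 cm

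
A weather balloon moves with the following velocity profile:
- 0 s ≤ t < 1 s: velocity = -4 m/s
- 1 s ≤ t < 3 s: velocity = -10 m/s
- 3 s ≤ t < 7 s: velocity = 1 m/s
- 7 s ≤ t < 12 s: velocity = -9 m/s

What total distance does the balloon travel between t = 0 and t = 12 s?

73 m

Distance (not displacement) is the total path length: add the absolute areas under v-t.
0–1 s: |-4| × 1 = 4 m
1–3 s: |-10| × 2 = 20 m
3–7 s: |1| × 4 = 4 m
7–12 s: |-9| × 5 = 45 m
Total distance = 73 m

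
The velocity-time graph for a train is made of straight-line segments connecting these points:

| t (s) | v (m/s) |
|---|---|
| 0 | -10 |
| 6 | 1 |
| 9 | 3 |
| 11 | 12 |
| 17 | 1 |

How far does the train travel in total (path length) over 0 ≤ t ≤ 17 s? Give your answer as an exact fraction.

Distance (not displacement) is the total path length: add the absolute areas under v-t.
0–6 s: v = 0 at t = 60/11 s; triangle areas 300/11 + 3/11 = 303/11 m
6–9 s: |½(1 + 3)(3)| = 6 m
9–11 s: |½(3 + 12)(2)| = 15 m
11–17 s: |½(12 + 1)(6)| = 39 m
Total distance = 963/11 m

963/11 m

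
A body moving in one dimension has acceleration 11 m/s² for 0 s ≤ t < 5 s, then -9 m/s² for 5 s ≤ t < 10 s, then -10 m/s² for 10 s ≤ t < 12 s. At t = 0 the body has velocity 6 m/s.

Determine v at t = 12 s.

Δv equals the area under the a-t graph; then v = v₀ + Δv.
0–5 s: 11 × 5 = 55 m/s
5–10 s: -9 × 5 = -45 m/s
10–12 s: -10 × 2 = -20 m/s
Δv = -10 m/s, so v(12) = 6 + (-10) = -4 m/s.

-4 m/s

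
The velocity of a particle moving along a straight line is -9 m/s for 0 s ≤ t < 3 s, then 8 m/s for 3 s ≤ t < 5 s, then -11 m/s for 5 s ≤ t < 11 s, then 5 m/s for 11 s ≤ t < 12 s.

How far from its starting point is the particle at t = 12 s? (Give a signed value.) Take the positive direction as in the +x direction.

-72 m

Displacement is the signed area under the v-t curve.
0–3 s: -9 × 3 = -27 m
3–5 s: 8 × 2 = 16 m
5–11 s: -11 × 6 = -66 m
11–12 s: 5 × 1 = 5 m
Net displacement = -72 m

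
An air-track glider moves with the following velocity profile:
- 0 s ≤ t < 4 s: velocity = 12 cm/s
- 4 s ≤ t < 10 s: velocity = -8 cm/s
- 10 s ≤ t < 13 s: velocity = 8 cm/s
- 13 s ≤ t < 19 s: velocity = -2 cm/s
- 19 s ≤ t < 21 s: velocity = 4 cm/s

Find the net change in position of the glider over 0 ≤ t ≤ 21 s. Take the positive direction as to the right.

Net displacement equals the area under the velocity-time graph (areas below the axis count negative).
0–4 s: 12 × 4 = 48 cm
4–10 s: -8 × 6 = -48 cm
10–13 s: 8 × 3 = 24 cm
13–19 s: -2 × 6 = -12 cm
19–21 s: 4 × 2 = 8 cm
Net displacement = 20 cm

20 cm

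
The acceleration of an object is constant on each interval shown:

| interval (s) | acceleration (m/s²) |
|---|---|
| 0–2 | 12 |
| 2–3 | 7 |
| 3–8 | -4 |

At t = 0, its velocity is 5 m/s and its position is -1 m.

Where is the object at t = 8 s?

195.5 m

On each constant-a segment, Δv = aΔt and Δx = v₀Δt + ½aΔt²; chain segment to segment.
0–2 s: v starts 5 m/s; Δx = 5·2 + ½·12·2² = 34 m; v ends 29 m/s.
2–3 s: v starts 29 m/s; Δx = 29·1 + ½·7·1² = 32.5 m; v ends 36 m/s.
3–8 s: v starts 36 m/s; Δx = 36·5 + ½·-4·5² = 130 m; v ends 16 m/s.
x(8) = -1 + Σ Δx = 195.5 m.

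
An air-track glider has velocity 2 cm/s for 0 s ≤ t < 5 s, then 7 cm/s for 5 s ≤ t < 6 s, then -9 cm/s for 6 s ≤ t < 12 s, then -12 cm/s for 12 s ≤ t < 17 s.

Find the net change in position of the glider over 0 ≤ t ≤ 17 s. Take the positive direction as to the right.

Net displacement equals the area under the velocity-time graph (areas below the axis count negative).
0–5 s: 2 × 5 = 10 cm
5–6 s: 7 × 1 = 7 cm
6–12 s: -9 × 6 = -54 cm
12–17 s: -12 × 5 = -60 cm
Net displacement = -97 cm

-97 cm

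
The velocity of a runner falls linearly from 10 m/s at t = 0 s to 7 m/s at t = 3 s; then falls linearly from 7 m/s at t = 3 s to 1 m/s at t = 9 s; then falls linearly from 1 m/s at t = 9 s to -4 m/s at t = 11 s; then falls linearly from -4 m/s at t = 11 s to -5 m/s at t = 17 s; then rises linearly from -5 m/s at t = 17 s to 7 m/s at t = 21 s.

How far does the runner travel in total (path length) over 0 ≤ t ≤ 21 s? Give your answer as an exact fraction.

2767/30 m

Distance (not displacement) is the total path length: add the absolute areas under v-t.
0–3 s: |½(10 + 7)(3)| = 25.5 m
3–9 s: |½(7 + 1)(6)| = 24 m
9–11 s: v = 0 at t = 9.4 s; triangle areas 0.2 + 3.2 = 3.4 m
11–17 s: |½(-4 + -5)(6)| = 27 m
17–21 s: v = 0 at t = 56/3 s; triangle areas 25/6 + 49/6 = 37/3 m
Total distance = 2767/30 m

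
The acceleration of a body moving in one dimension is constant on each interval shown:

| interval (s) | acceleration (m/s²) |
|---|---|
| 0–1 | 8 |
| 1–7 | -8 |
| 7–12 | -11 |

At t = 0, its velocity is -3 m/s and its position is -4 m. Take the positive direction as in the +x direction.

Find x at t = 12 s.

On each constant-a segment, Δv = aΔt and Δx = v₀Δt + ½aΔt²; chain segment to segment.
0–1 s: v starts -3 m/s; Δx = -3·1 + ½·8·1² = 1 m; v ends 5 m/s.
1–7 s: v starts 5 m/s; Δx = 5·6 + ½·-8·6² = -114 m; v ends -43 m/s.
7–12 s: v starts -43 m/s; Δx = -43·5 + ½·-11·5² = -352.5 m; v ends -98 m/s.
x(12) = -4 + Σ Δx = -469.5 m.

-469.5 m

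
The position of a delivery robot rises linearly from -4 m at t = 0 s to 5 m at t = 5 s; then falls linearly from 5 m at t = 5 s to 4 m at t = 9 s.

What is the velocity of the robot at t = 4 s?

1.8 m/s

Velocity is the slope of the x-t graph on 0–5 s: (5 − -4)/(5 − 0) = 1.8 m/s.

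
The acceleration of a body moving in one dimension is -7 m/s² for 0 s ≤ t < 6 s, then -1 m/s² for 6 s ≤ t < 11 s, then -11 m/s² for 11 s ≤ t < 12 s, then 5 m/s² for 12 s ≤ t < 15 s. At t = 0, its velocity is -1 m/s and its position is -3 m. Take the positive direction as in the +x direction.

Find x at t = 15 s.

-570.5 m

On each constant-a segment, Δv = aΔt and Δx = v₀Δt + ½aΔt²; chain segment to segment.
0–6 s: v starts -1 m/s; Δx = -1·6 + ½·-7·6² = -132 m; v ends -43 m/s.
6–11 s: v starts -43 m/s; Δx = -43·5 + ½·-1·5² = -227.5 m; v ends -48 m/s.
11–12 s: v starts -48 m/s; Δx = -48·1 + ½·-11·1² = -53.5 m; v ends -59 m/s.
12–15 s: v starts -59 m/s; Δx = -59·3 + ½·5·3² = -154.5 m; v ends -44 m/s.
x(15) = -3 + Σ Δx = -570.5 m.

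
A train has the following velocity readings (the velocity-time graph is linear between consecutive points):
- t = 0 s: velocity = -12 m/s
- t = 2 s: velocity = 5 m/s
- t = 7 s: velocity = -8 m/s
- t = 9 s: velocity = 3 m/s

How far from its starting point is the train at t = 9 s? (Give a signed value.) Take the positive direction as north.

-19.5 m

Displacement is the signed area under the v-t curve.
0–2 s: ½(-12 + 5)(2) = -7 m
2–7 s: ½(5 + -8)(5) = -7.5 m
7–9 s: ½(-8 + 3)(2) = -5 m
Net displacement = -19.5 m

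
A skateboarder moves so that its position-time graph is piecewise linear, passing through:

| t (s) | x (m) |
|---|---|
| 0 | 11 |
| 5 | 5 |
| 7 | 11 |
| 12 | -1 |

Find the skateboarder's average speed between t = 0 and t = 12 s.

2 m/s

Average speed = (total path length)/(elapsed time); on a piecewise-linear x-t graph the path length is Σ|Δx|.
0–5 s: |Δx| = |5 − 11| = 6 m
5–7 s: |Δx| = |11 − 5| = 6 m
7–12 s: |Δx| = |-1 − 11| = 12 m
Total path = 24 m; average speed = 24/12 = 2 m/s.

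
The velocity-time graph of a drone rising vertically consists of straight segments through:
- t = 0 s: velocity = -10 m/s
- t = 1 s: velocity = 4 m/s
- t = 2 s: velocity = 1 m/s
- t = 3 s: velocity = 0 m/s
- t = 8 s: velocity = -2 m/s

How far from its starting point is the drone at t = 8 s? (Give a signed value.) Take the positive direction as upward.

-5 m

Net displacement equals the area under the velocity-time graph (areas below the axis count negative).
0–1 s: ½(-10 + 4)(1) = -3 m
1–2 s: ½(4 + 1)(1) = 2.5 m
2–3 s: ½(1 + 0)(1) = 0.5 m
3–8 s: ½(0 + -2)(5) = -5 m
Net displacement = -5 m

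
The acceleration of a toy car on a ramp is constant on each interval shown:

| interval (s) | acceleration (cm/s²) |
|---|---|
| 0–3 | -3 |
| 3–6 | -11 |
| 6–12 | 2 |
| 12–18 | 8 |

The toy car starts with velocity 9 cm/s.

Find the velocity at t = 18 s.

Δv equals the area under the a-t graph; then v = v₀ + Δv.
0–3 s: -3 × 3 = -9 cm/s
3–6 s: -11 × 3 = -33 cm/s
6–12 s: 2 × 6 = 12 cm/s
12–18 s: 8 × 6 = 48 cm/s
Δv = 18 cm/s, so v(18) = 9 + (18) = 27 cm/s.

27 cm/s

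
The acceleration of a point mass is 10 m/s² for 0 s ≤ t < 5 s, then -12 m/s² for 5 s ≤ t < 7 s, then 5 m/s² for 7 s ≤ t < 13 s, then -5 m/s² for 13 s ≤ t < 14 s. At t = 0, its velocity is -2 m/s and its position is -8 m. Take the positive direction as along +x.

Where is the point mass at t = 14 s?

On each constant-a segment, Δv = aΔt and Δx = v₀Δt + ½aΔt²; chain segment to segment.
0–5 s: v starts -2 m/s; Δx = -2·5 + ½·10·5² = 115 m; v ends 48 m/s.
5–7 s: v starts 48 m/s; Δx = 48·2 + ½·-12·2² = 72 m; v ends 24 m/s.
7–13 s: v starts 24 m/s; Δx = 24·6 + ½·5·6² = 234 m; v ends 54 m/s.
13–14 s: v starts 54 m/s; Δx = 54·1 + ½·-5·1² = 51.5 m; v ends 49 m/s.
x(14) = -8 + Σ Δx = 464.5 m.

464.5 m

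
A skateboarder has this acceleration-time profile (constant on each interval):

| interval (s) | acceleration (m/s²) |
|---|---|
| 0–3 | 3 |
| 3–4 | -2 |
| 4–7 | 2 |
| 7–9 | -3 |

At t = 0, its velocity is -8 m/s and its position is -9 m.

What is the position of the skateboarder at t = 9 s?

On each constant-a segment, Δv = aΔt and Δx = v₀Δt + ½aΔt²; chain segment to segment.
0–3 s: v starts -8 m/s; Δx = -8·3 + ½·3·3² = -10.5 m; v ends 1 m/s.
3–4 s: v starts 1 m/s; Δx = 1·1 + ½·-2·1² = 0 m; v ends -1 m/s.
4–7 s: v starts -1 m/s; Δx = -1·3 + ½·2·3² = 6 m; v ends 5 m/s.
7–9 s: v starts 5 m/s; Δx = 5·2 + ½·-3·2² = 4 m; v ends -1 m/s.
x(9) = -9 + Σ Δx = -9.5 m.

-9.5 m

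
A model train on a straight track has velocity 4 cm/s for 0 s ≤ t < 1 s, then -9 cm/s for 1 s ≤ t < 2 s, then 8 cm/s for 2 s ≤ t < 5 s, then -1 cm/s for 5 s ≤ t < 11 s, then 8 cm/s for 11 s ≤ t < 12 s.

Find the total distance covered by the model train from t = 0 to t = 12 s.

Distance (not displacement) is the total path length: add the absolute areas under v-t.
0–1 s: |4| × 1 = 4 cm
1–2 s: |-9| × 1 = 9 cm
2–5 s: |8| × 3 = 24 cm
5–11 s: |-1| × 6 = 6 cm
11–12 s: |8| × 1 = 8 cm
Total distance = 51 cm

51 cm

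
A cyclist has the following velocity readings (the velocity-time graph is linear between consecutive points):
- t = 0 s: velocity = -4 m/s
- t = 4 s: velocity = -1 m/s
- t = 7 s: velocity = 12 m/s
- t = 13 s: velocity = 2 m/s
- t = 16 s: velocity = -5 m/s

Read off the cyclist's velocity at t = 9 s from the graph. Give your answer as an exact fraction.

26/3 m/s

On 7–13 s the graph is linear from 12 to 2 m/s: v(9) = 12 + (2 − 12)·(9 − 7)/(13 − 7) = 26/3 m/s.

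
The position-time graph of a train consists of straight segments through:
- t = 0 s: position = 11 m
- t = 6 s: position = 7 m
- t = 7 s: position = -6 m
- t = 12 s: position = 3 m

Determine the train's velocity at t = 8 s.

Velocity is the slope of the x-t graph on 7–12 s: (3 − -6)/(12 − 7) = 1.8 m/s.

1.8 m/s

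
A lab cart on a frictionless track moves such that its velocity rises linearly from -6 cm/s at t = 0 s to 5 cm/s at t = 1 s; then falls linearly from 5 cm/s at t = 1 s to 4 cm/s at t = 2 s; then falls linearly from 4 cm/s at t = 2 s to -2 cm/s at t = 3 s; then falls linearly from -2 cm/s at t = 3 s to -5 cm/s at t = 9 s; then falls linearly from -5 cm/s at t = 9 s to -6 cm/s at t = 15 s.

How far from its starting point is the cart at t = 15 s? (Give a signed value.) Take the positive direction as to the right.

Net displacement equals the area under the velocity-time graph (areas below the axis count negative).
0–1 s: ½(-6 + 5)(1) = -0.5 cm
1–2 s: ½(5 + 4)(1) = 4.5 cm
2–3 s: ½(4 + -2)(1) = 1 cm
3–9 s: ½(-2 + -5)(6) = -21 cm
9–15 s: ½(-5 + -6)(6) = -33 cm
Net displacement = -49 cm

-49 cm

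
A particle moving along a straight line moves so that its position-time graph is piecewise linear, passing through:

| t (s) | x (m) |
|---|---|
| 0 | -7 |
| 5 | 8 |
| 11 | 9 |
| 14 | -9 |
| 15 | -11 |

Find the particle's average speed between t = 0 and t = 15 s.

Average speed = (total path length)/(elapsed time); on a piecewise-linear x-t graph the path length is Σ|Δx|.
0–5 s: |Δx| = |8 − -7| = 15 m
5–11 s: |Δx| = |9 − 8| = 1 m
11–14 s: |Δx| = |-9 − 9| = 18 m
14–15 s: |Δx| = |-11 − -9| = 2 m
Total path = 36 m; average speed = 36/15 = 2.4 m/s.

2.4 m/s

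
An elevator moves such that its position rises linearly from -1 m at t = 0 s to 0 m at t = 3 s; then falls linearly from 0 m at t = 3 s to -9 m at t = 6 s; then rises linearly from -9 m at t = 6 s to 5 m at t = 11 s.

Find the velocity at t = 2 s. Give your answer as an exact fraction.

1/3 m/s

Velocity is the slope of the x-t graph on 0–3 s: (0 − -1)/(3 − 0) = 1/3 m/s.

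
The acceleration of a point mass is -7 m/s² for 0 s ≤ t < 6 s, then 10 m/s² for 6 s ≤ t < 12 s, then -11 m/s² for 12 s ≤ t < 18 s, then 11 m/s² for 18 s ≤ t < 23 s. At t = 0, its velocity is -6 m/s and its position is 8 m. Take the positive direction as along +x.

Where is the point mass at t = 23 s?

-520.5 m

On each constant-a segment, Δv = aΔt and Δx = v₀Δt + ½aΔt²; chain segment to segment.
0–6 s: v starts -6 m/s; Δx = -6·6 + ½·-7·6² = -162 m; v ends -48 m/s.
6–12 s: v starts -48 m/s; Δx = -48·6 + ½·10·6² = -108 m; v ends 12 m/s.
12–18 s: v starts 12 m/s; Δx = 12·6 + ½·-11·6² = -126 m; v ends -54 m/s.
18–23 s: v starts -54 m/s; Δx = -54·5 + ½·11·5² = -132.5 m; v ends 1 m/s.
x(23) = 8 + Σ Δx = -520.5 m.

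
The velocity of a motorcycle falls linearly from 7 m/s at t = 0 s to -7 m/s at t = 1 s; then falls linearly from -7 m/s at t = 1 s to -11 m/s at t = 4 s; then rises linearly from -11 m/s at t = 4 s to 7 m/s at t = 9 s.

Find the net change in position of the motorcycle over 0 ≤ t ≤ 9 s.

Displacement is the signed area under the v-t curve.
0–1 s: ½(7 + -7)(1) = 0 m
1–4 s: ½(-7 + -11)(3) = -27 m
4–9 s: ½(-11 + 7)(5) = -10 m
Net displacement = -37 m

-37 m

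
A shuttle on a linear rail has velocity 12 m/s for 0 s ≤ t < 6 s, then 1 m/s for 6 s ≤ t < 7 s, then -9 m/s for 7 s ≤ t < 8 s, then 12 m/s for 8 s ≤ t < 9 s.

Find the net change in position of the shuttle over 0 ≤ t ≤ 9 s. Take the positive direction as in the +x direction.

Net displacement equals the area under the velocity-time graph (areas below the axis count negative).
0–6 s: 12 × 6 = 72 m
6–7 s: 1 × 1 = 1 m
7–8 s: -9 × 1 = -9 m
8–9 s: 12 × 1 = 12 m
Net displacement = 76 m

76 m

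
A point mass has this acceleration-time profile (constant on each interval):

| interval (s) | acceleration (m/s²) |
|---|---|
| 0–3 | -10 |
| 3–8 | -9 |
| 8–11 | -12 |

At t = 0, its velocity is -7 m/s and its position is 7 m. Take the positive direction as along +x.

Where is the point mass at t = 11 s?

-656.5 m

On each constant-a segment, Δv = aΔt and Δx = v₀Δt + ½aΔt²; chain segment to segment.
0–3 s: v starts -7 m/s; Δx = -7·3 + ½·-10·3² = -66 m; v ends -37 m/s.
3–8 s: v starts -37 m/s; Δx = -37·5 + ½·-9·5² = -297.5 m; v ends -82 m/s.
8–11 s: v starts -82 m/s; Δx = -82·3 + ½·-12·3² = -300 m; v ends -118 m/s.
x(11) = 7 + Σ Δx = -656.5 m.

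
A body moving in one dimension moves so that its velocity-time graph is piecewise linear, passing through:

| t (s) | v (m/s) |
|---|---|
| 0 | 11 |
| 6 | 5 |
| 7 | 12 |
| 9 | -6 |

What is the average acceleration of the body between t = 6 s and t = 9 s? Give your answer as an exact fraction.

-11/3 m/s²

Average acceleration = Δv/Δt = (-6 − 5)/(9 − 6) = -11/3 m/s².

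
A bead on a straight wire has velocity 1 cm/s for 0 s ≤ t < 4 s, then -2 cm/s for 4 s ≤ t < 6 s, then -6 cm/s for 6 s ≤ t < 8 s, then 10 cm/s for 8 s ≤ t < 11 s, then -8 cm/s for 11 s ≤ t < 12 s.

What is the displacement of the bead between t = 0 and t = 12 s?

Net displacement equals the area under the velocity-time graph (areas below the axis count negative).
0–4 s: 1 × 4 = 4 cm
4–6 s: -2 × 2 = -4 cm
6–8 s: -6 × 2 = -12 cm
8–11 s: 10 × 3 = 30 cm
11–12 s: -8 × 1 = -8 cm
Net displacement = 10 cm

10 cm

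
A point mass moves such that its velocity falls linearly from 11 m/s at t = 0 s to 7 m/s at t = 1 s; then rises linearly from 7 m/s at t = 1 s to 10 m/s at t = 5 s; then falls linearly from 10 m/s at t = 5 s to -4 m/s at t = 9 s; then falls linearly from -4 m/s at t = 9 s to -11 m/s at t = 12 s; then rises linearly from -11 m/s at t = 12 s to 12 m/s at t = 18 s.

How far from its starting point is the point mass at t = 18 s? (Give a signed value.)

35.5 m

Displacement is the signed area under the v-t curve.
0–1 s: ½(11 + 7)(1) = 9 m
1–5 s: ½(7 + 10)(4) = 34 m
5–9 s: ½(10 + -4)(4) = 12 m
9–12 s: ½(-4 + -11)(3) = -22.5 m
12–18 s: ½(-11 + 12)(6) = 3 m
Net displacement = 35.5 m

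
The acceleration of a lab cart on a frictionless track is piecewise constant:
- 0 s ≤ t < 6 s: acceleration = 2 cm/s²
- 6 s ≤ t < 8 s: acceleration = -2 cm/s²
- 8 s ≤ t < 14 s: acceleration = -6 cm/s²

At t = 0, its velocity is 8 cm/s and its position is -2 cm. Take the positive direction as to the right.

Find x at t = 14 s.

On each constant-a segment, Δv = aΔt and Δx = v₀Δt + ½aΔt²; chain segment to segment.
0–6 s: v starts 8 cm/s; Δx = 8·6 + ½·2·6² = 84 cm; v ends 20 cm/s.
6–8 s: v starts 20 cm/s; Δx = 20·2 + ½·-2·2² = 36 cm; v ends 16 cm/s.
8–14 s: v starts 16 cm/s; Δx = 16·6 + ½·-6·6² = -12 cm; v ends -20 cm/s.
x(14) = -2 + Σ Δx = 106 cm.

106 cm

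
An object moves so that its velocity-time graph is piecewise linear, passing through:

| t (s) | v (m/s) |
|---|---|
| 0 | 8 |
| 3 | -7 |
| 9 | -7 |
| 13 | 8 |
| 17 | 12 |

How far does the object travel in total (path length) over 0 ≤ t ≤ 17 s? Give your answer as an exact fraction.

Distance (not displacement) is the total path length: add the absolute areas under v-t.
0–3 s: v = 0 at t = 1.6 s; triangle areas 6.4 + 4.9 = 11.3 m
3–9 s: |-7| × 6 = 42 m
9–13 s: v = 0 at t = 163/15 s; triangle areas 98/15 + 128/15 = 226/15 m
13–17 s: |½(8 + 12)(4)| = 40 m
Total distance = 3251/30 m

3251/30 m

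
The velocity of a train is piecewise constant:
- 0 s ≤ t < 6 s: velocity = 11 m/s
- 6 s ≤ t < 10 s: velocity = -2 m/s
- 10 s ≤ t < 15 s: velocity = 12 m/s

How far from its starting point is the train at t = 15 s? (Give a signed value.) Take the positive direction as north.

118 m

Displacement is the signed area under the v-t curve.
0–6 s: 11 × 6 = 66 m
6–10 s: -2 × 4 = -8 m
10–15 s: 12 × 5 = 60 m
Net displacement = 118 m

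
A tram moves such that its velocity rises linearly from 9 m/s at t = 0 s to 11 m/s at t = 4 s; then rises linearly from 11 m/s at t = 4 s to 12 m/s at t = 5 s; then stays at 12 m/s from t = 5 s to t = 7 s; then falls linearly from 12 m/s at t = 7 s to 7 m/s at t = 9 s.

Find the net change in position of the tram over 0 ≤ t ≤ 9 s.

Net displacement equals the area under the velocity-time graph (areas below the axis count negative).
0–4 s: ½(9 + 11)(4) = 40 m
4–5 s: ½(11 + 12)(1) = 11.5 m
5–7 s: 12 × 2 = 24 m
7–9 s: ½(12 + 7)(2) = 19 m
Net displacement = 94.5 m

94.5 m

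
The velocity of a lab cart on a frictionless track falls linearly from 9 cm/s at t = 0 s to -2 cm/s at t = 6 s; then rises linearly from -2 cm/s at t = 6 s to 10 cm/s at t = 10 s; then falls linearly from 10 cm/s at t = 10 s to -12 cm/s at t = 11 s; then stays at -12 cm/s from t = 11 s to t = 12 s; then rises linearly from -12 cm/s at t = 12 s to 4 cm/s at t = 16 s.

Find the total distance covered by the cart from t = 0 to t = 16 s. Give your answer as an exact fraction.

Distance (not displacement) is the total path length: add the absolute areas under v-t.
0–6 s: v = 0 at t = 54/11 s; triangle areas 243/11 + 12/11 = 255/11 cm
6–10 s: v = 0 at t = 20/3 s; triangle areas 2/3 + 50/3 = 52/3 cm
10–11 s: v = 0 at t = 115/11 s; triangle areas 25/11 + 36/11 = 61/11 cm
11–12 s: |-12| × 1 = 12 cm
12–16 s: v = 0 at t = 15 s; triangle areas 18 + 2 = 20 cm
Total distance = 2576/33 cm

2576/33 cm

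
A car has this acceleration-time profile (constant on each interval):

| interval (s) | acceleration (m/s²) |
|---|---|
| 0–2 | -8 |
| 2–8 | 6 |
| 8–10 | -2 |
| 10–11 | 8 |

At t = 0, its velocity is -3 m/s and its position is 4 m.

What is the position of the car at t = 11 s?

On each constant-a segment, Δv = aΔt and Δx = v₀Δt + ½aΔt²; chain segment to segment.
0–2 s: v starts -3 m/s; Δx = -3·2 + ½·-8·2² = -22 m; v ends -19 m/s.
2–8 s: v starts -19 m/s; Δx = -19·6 + ½·6·6² = -6 m; v ends 17 m/s.
8–10 s: v starts 17 m/s; Δx = 17·2 + ½·-2·2² = 30 m; v ends 13 m/s.
10–11 s: v starts 13 m/s; Δx = 13·1 + ½·8·1² = 17 m; v ends 21 m/s.
x(11) = 4 + Σ Δx = 23 m.

23 m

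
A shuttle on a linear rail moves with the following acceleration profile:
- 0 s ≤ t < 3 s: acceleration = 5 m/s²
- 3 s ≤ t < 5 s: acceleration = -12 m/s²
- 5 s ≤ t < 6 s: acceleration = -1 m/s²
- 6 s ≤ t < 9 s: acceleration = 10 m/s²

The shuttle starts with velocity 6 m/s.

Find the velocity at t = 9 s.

Δv equals the area under the a-t graph; then v = v₀ + Δv.
0–3 s: 5 × 3 = 15 m/s
3–5 s: -12 × 2 = -24 m/s
5–6 s: -1 × 1 = -1 m/s
6–9 s: 10 × 3 = 30 m/s
Δv = 20 m/s, so v(9) = 6 + (20) = 26 m/s.

26 m/s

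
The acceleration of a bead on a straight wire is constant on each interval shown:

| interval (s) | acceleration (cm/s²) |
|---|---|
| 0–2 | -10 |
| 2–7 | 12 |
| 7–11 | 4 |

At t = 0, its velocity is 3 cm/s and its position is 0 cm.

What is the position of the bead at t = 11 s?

255 cm

On each constant-a segment, Δv = aΔt and Δx = v₀Δt + ½aΔt²; chain segment to segment.
0–2 s: v starts 3 cm/s; Δx = 3·2 + ½·-10·2² = -14 cm; v ends -17 cm/s.
2–7 s: v starts -17 cm/s; Δx = -17·5 + ½·12·5² = 65 cm; v ends 43 cm/s.
7–11 s: v starts 43 cm/s; Δx = 43·4 + ½·4·4² = 204 cm; v ends 59 cm/s.
x(11) = 0 + Σ Δx = 255 cm.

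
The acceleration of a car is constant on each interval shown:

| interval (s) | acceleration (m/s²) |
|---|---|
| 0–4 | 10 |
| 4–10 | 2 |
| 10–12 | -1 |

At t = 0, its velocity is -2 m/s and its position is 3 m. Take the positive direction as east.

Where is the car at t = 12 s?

437 m

On each constant-a segment, Δv = aΔt and Δx = v₀Δt + ½aΔt²; chain segment to segment.
0–4 s: v starts -2 m/s; Δx = -2·4 + ½·10·4² = 72 m; v ends 38 m/s.
4–10 s: v starts 38 m/s; Δx = 38·6 + ½·2·6² = 264 m; v ends 50 m/s.
10–12 s: v starts 50 m/s; Δx = 50·2 + ½·-1·2² = 98 m; v ends 48 m/s.
x(12) = 3 + Σ Δx = 437 m.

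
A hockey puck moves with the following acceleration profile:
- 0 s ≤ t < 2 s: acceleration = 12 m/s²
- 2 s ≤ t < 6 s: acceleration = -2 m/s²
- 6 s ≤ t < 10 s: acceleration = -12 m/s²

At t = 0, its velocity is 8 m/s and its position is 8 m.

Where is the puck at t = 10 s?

On each constant-a segment, Δv = aΔt and Δx = v₀Δt + ½aΔt²; chain segment to segment.
0–2 s: v starts 8 m/s; Δx = 8·2 + ½·12·2² = 40 m; v ends 32 m/s.
2–6 s: v starts 32 m/s; Δx = 32·4 + ½·-2·4² = 112 m; v ends 24 m/s.
6–10 s: v starts 24 m/s; Δx = 24·4 + ½·-12·4² = 0 m; v ends -24 m/s.
x(10) = 8 + Σ Δx = 160 m.

160 m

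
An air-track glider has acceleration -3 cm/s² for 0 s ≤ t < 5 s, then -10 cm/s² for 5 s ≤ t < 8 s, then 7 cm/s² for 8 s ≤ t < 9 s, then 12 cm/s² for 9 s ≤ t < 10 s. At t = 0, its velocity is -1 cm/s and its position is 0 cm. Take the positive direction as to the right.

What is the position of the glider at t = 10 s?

On each constant-a segment, Δv = aΔt and Δx = v₀Δt + ½aΔt²; chain segment to segment.
0–5 s: v starts -1 cm/s; Δx = -1·5 + ½·-3·5² = -42.5 cm; v ends -16 cm/s.
5–8 s: v starts -16 cm/s; Δx = -16·3 + ½·-10·3² = -93 cm; v ends -46 cm/s.
8–9 s: v starts -46 cm/s; Δx = -46·1 + ½·7·1² = -42.5 cm; v ends -39 cm/s.
9–10 s: v starts -39 cm/s; Δx = -39·1 + ½·12·1² = -33 cm; v ends -27 cm/s.
x(10) = 0 + Σ Δx = -211 cm.

-211 cm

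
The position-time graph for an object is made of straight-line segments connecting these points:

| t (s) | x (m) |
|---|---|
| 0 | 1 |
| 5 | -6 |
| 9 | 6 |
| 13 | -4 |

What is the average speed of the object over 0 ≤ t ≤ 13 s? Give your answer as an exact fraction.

29/13 m/s

Average speed = (total path length)/(elapsed time); on a piecewise-linear x-t graph the path length is Σ|Δx|.
0–5 s: |Δx| = |-6 − 1| = 7 m
5–9 s: |Δx| = |6 − -6| = 12 m
9–13 s: |Δx| = |-4 − 6| = 10 m
Total path = 29 m; average speed = 29/13 = 29/13 m/s.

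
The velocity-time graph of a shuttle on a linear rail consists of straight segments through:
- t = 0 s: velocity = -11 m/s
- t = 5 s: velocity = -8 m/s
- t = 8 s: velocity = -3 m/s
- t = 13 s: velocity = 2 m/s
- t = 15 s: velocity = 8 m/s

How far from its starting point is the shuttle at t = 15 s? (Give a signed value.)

-56.5 m

Net displacement equals the area under the velocity-time graph (areas below the axis count negative).
0–5 s: ½(-11 + -8)(5) = -47.5 m
5–8 s: ½(-8 + -3)(3) = -16.5 m
8–13 s: ½(-3 + 2)(5) = -2.5 m
13–15 s: ½(2 + 8)(2) = 10 m
Net displacement = -56.5 m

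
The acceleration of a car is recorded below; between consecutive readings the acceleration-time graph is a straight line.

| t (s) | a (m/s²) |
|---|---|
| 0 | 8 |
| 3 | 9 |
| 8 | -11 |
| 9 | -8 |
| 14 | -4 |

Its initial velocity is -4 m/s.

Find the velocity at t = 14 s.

-23 m/s

Δv equals the area under the a-t graph; then v = v₀ + Δv.
0–3 s: ½(8 + 9)(3) = 25.5 m/s
3–8 s: ½(9 + -11)(5) = -5 m/s
8–9 s: ½(-11 + -8)(1) = -9.5 m/s
9–14 s: ½(-8 + -4)(5) = -30 m/s
Δv = -19 m/s, so v(14) = -4 + (-19) = -23 m/s.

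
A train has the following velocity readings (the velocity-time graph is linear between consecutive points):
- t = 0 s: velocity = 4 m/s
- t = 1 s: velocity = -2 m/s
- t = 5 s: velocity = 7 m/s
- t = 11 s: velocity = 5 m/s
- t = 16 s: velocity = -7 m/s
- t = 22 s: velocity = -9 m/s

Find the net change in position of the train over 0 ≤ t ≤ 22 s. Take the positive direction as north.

Displacement is the signed area under the v-t curve.
0–1 s: ½(4 + -2)(1) = 1 m
1–5 s: ½(-2 + 7)(4) = 10 m
5–11 s: ½(7 + 5)(6) = 36 m
11–16 s: ½(5 + -7)(5) = -5 m
16–22 s: ½(-7 + -9)(6) = -48 m
Net displacement = -6 m

-6 m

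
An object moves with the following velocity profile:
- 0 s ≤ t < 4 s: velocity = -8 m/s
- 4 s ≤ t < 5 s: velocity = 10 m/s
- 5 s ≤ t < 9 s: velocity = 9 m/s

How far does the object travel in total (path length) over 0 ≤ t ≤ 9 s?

78 m

Distance (not displacement) is the total path length: add the absolute areas under v-t.
0–4 s: |-8| × 4 = 32 m
4–5 s: |10| × 1 = 10 m
5–9 s: |9| × 4 = 36 m
Total distance = 78 m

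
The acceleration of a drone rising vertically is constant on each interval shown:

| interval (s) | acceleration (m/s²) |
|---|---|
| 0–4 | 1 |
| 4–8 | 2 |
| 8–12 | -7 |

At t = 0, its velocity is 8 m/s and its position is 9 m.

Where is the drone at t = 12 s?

137 m

On each constant-a segment, Δv = aΔt and Δx = v₀Δt + ½aΔt²; chain segment to segment.
0–4 s: v starts 8 m/s; Δx = 8·4 + ½·1·4² = 40 m; v ends 12 m/s.
4–8 s: v starts 12 m/s; Δx = 12·4 + ½·2·4² = 64 m; v ends 20 m/s.
8–12 s: v starts 20 m/s; Δx = 20·4 + ½·-7·4² = 24 m; v ends -8 m/s.
x(12) = 9 + Σ Δx = 137 m.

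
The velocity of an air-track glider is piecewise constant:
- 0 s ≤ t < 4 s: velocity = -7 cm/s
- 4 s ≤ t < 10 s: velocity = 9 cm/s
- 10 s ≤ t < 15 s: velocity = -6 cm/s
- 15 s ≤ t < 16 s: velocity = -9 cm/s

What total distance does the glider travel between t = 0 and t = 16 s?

121 cm

Total distance travelled is ∫|v| dt — sum the magnitudes of each area piece.
0–4 s: |-7| × 4 = 28 cm
4–10 s: |9| × 6 = 54 cm
10–15 s: |-6| × 5 = 30 cm
15–16 s: |-9| × 1 = 9 cm
Total distance = 121 cm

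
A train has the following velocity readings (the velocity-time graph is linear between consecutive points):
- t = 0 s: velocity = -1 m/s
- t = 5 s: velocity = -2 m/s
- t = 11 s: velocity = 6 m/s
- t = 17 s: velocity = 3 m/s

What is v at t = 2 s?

-1.4 m/s

On 0–5 s the graph is linear from -1 to -2 m/s: v(2) = -1 + (-2 − -1)·(2 − 0)/(5 − 0) = -1.4 m/s.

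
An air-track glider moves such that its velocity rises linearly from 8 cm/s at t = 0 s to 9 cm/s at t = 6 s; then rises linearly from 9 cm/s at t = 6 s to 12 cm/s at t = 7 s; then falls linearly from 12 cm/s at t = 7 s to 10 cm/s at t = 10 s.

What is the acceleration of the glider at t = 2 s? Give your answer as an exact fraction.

1/6 cm/s²

Acceleration is the slope of the v-t graph on 0–6 s: (9 − 8)/(6 − 0) = 1/6 cm/s².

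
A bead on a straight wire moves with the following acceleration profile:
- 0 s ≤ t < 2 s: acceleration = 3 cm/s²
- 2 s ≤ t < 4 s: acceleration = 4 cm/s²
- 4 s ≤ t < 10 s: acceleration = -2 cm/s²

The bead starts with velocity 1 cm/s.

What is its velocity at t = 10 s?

3 cm/s

Δv equals the area under the a-t graph; then v = v₀ + Δv.
0–2 s: 3 × 2 = 6 cm/s
2–4 s: 4 × 2 = 8 cm/s
4–10 s: -2 × 6 = -12 cm/s
Δv = 2 cm/s, so v(10) = 1 + (2) = 3 cm/s.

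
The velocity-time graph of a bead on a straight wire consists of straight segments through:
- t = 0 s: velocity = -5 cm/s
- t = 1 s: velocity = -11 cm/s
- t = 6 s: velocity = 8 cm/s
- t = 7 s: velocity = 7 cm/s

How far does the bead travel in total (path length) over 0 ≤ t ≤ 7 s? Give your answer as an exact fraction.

Distance (not displacement) is the total path length: add the absolute areas under v-t.
0–1 s: |½(-5 + -11)(1)| = 8 cm
1–6 s: v = 0 at t = 74/19 s; triangle areas 605/38 + 160/19 = 925/38 cm
6–7 s: |½(8 + 7)(1)| = 7.5 cm
Total distance = 757/19 cm

757/19 cm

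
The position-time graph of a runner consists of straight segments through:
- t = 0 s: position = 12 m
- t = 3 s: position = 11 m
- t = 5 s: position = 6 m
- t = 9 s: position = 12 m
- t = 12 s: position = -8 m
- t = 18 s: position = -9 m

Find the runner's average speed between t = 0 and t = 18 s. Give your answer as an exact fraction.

11/6 m/s

Average speed = (total path length)/(elapsed time); on a piecewise-linear x-t graph the path length is Σ|Δx|.
0–3 s: |Δx| = |11 − 12| = 1 m
3–5 s: |Δx| = |6 − 11| = 5 m
5–9 s: |Δx| = |12 − 6| = 6 m
9–12 s: |Δx| = |-8 − 12| = 20 m
12–18 s: |Δx| = |-9 − -8| = 1 m
Total path = 33 m; average speed = 33/18 = 11/6 m/s.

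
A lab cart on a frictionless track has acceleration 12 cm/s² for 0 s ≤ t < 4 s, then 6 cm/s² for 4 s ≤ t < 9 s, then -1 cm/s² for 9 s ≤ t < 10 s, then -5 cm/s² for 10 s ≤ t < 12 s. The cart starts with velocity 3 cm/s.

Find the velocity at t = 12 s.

Δv equals the area under the a-t graph; then v = v₀ + Δv.
0–4 s: 12 × 4 = 48 cm/s
4–9 s: 6 × 5 = 30 cm/s
9–10 s: -1 × 1 = -1 cm/s
10–12 s: -5 × 2 = -10 cm/s
Δv = 67 cm/s, so v(12) = 3 + (67) = 70 cm/s.

70 cm/s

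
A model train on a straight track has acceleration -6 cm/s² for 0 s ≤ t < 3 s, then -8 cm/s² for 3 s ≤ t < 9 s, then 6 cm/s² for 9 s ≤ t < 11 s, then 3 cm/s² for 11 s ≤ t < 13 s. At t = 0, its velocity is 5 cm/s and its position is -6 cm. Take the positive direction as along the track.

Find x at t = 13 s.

On each constant-a segment, Δv = aΔt and Δx = v₀Δt + ½aΔt²; chain segment to segment.
0–3 s: v starts 5 cm/s; Δx = 5·3 + ½·-6·3² = -12 cm; v ends -13 cm/s.
3–9 s: v starts -13 cm/s; Δx = -13·6 + ½·-8·6² = -222 cm; v ends -61 cm/s.
9–11 s: v starts -61 cm/s; Δx = -61·2 + ½·6·2² = -110 cm; v ends -49 cm/s.
11–13 s: v starts -49 cm/s; Δx = -49·2 + ½·3·2² = -92 cm; v ends -43 cm/s.
x(13) = -6 + Σ Δx = -442 cm.

-442 cm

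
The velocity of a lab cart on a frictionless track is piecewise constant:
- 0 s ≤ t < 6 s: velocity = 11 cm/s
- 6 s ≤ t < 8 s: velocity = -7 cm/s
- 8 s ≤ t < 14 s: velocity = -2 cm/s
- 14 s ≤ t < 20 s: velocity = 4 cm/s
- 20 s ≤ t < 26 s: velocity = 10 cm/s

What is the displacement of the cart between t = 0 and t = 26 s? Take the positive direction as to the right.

Net displacement equals the area under the velocity-time graph (areas below the axis count negative).
0–6 s: 11 × 6 = 66 cm
6–8 s: -7 × 2 = -14 cm
8–14 s: -2 × 6 = -12 cm
14–20 s: 4 × 6 = 24 cm
20–26 s: 10 × 6 = 60 cm
Net displacement = 124 cm

124 cm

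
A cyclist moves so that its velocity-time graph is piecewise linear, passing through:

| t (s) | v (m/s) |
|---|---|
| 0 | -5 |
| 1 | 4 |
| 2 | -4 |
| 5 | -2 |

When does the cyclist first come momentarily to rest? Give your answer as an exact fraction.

v changes sign on 0–1 s (from -5 to 4); the graph is linear there, so v = 0 at t = 0 + (5)·(1 − 0)/(4 − -5) = 5/9 s.

t = 5/9 s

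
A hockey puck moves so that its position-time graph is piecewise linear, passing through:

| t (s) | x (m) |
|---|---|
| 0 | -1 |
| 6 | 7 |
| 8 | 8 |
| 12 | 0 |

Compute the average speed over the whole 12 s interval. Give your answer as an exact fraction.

Average speed = (total path length)/(elapsed time); on a piecewise-linear x-t graph the path length is Σ|Δx|.
0–6 s: |Δx| = |7 − -1| = 8 m
6–8 s: |Δx| = |8 − 7| = 1 m
8–12 s: |Δx| = |0 − 8| = 8 m
Total path = 17 m; average speed = 17/12 = 17/12 m/s.

17/12 m/s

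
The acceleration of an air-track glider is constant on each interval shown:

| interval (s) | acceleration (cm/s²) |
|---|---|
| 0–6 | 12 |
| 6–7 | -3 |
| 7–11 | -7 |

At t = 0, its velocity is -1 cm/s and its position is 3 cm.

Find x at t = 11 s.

498.5 cm

On each constant-a segment, Δv = aΔt and Δx = v₀Δt + ½aΔt²; chain segment to segment.
0–6 s: v starts -1 cm/s; Δx = -1·6 + ½·12·6² = 210 cm; v ends 71 cm/s.
6–7 s: v starts 71 cm/s; Δx = 71·1 + ½·-3·1² = 69.5 cm; v ends 68 cm/s.
7–11 s: v starts 68 cm/s; Δx = 68·4 + ½·-7·4² = 216 cm; v ends 40 cm/s.
x(11) = 3 + Σ Δx = 498.5 cm.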